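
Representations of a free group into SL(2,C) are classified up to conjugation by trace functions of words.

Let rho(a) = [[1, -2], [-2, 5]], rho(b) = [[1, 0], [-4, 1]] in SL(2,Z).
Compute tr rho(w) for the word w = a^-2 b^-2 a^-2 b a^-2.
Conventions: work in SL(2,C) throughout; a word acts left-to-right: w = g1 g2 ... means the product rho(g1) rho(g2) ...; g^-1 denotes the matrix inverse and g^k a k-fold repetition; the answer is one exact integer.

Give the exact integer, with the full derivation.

rho(a^-1) = [[5, 2], [2, 1]]
... * rho(a^-1) = [[5, 2], [2, 1]]  ->  [[29, 12], [12, 5]]
... * rho(b^-1) = [[1, 0], [4, 1]]  ->  [[77, 12], [32, 5]]
... * rho(b^-1) = [[1, 0], [4, 1]]  ->  [[125, 12], [52, 5]]
... * rho(a^-1) = [[5, 2], [2, 1]]  ->  [[649, 262], [270, 109]]
... * rho(a^-1) = [[5, 2], [2, 1]]  ->  [[3769, 1560], [1568, 649]]
... * rho(b) = [[1, 0], [-4, 1]]  ->  [[-2471, 1560], [-1028, 649]]
... * rho(a^-1) = [[5, 2], [2, 1]]  ->  [[-9235, -3382], [-3842, -1407]]
... * rho(a^-1) = [[5, 2], [2, 1]]  ->  [[-52939, -21852], [-22024, -9091]]
tr = -52939 + -9091 = -62030

-62030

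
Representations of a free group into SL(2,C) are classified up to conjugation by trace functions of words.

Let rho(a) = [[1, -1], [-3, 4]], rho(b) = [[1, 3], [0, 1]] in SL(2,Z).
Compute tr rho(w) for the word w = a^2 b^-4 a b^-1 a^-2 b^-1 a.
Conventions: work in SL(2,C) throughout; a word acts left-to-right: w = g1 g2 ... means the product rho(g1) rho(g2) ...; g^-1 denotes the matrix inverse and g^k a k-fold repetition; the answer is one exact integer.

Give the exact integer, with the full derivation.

rho(a) = [[1, -1], [-3, 4]]
... * rho(a) = [[1, -1], [-3, 4]]  ->  [[4, -5], [-15, 19]]
... * rho(b^-1) = [[1, -3], [0, 1]]  ->  [[4, -17], [-15, 64]]
... * rho(b^-1) = [[1, -3], [0, 1]]  ->  [[4, -29], [-15, 109]]
... * rho(b^-1) = [[1, -3], [0, 1]]  ->  [[4, -41], [-15, 154]]
... * rho(b^-1) = [[1, -3], [0, 1]]  ->  [[4, -53], [-15, 199]]
... * rho(a) = [[1, -1], [-3, 4]]  ->  [[163, -216], [-612, 811]]
... * rho(b^-1) = [[1, -3], [0, 1]]  ->  [[163, -705], [-612, 2647]]
... * rho(a^-1) = [[4, 1], [3, 1]]  ->  [[-1463, -542], [5493, 2035]]
... * rho(a^-1) = [[4, 1], [3, 1]]  ->  [[-7478, -2005], [28077, 7528]]
... * rho(b^-1) = [[1, -3], [0, 1]]  ->  [[-7478, 20429], [28077, -76703]]
... * rho(a) = [[1, -1], [-3, 4]]  ->  [[-68765, 89194], [258186, -334889]]
tr = -68765 + -334889 = -403654

-403654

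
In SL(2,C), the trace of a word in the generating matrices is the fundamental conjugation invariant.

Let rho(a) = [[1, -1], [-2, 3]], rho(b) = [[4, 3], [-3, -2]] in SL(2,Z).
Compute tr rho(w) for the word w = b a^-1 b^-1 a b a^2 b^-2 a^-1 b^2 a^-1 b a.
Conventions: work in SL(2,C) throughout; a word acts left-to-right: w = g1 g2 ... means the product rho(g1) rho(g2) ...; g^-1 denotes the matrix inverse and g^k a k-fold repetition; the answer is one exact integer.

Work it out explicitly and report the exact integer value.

rho(b) = [[4, 3], [-3, -2]]
... * rho(a^-1) = [[3, 1], [2, 1]]  ->  [[18, 7], [-13, -5]]
... * rho(b^-1) = [[-2, -3], [3, 4]]  ->  [[-15, -26], [11, 19]]
... * rho(a) = [[1, -1], [-2, 3]]  ->  [[37, -63], [-27, 46]]
... * rho(b) = [[4, 3], [-3, -2]]  ->  [[337, 237], [-246, -173]]
... * rho(a) = [[1, -1], [-2, 3]]  ->  [[-137, 374], [100, -273]]
... * rho(a) = [[1, -1], [-2, 3]]  ->  [[-885, 1259], [646, -919]]
... * rho(b^-1) = [[-2, -3], [3, 4]]  ->  [[5547, 7691], [-4049, -5614]]
... * rho(b^-1) = [[-2, -3], [3, 4]]  ->  [[11979, 14123], [-8744, -10309]]
... * rho(a^-1) = [[3, 1], [2, 1]]  ->  [[64183, 26102], [-46850, -19053]]
... * rho(b) = [[4, 3], [-3, -2]]  ->  [[178426, 140345], [-130241, -102444]]
... * rho(b) = [[4, 3], [-3, -2]]  ->  [[292669, 254588], [-213632, -185835]]
... * rho(a^-1) = [[3, 1], [2, 1]]  ->  [[1387183, 547257], [-1012566, -399467]]
... * rho(b) = [[4, 3], [-3, -2]]  ->  [[3906961, 3067035], [-2851863, -2238764]]
... * rho(a) = [[1, -1], [-2, 3]]  ->  [[-2227109, 5294144], [1625665, -3864429]]
tr = -2227109 + -3864429 = -6091538

-6091538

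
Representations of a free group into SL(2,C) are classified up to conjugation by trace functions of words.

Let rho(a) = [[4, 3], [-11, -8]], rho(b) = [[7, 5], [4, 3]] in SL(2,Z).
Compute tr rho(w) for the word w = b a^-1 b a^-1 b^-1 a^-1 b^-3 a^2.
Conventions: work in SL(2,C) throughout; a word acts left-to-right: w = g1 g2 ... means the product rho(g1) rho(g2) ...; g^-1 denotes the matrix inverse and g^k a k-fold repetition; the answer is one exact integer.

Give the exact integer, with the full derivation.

-1155976

rho(b) = [[7, 5], [4, 3]]
... * rho(a^-1) = [[-8, -3], [11, 4]]  ->  [[-1, -1], [1, 0]]
... * rho(b) = [[7, 5], [4, 3]]  ->  [[-11, -8], [7, 5]]
... * rho(a^-1) = [[-8, -3], [11, 4]]  ->  [[0, 1], [-1, -1]]
... * rho(b^-1) = [[3, -5], [-4, 7]]  ->  [[-4, 7], [1, -2]]
... * rho(a^-1) = [[-8, -3], [11, 4]]  ->  [[109, 40], [-30, -11]]
... * rho(b^-1) = [[3, -5], [-4, 7]]  ->  [[167, -265], [-46, 73]]
... * rho(b^-1) = [[3, -5], [-4, 7]]  ->  [[1561, -2690], [-430, 741]]
... * rho(b^-1) = [[3, -5], [-4, 7]]  ->  [[15443, -26635], [-4254, 7337]]
... * rho(a) = [[4, 3], [-11, -8]]  ->  [[354757, 259409], [-97723, -71458]]
... * rho(a) = [[4, 3], [-11, -8]]  ->  [[-1434471, -1011001], [395146, 278495]]
tr = -1434471 + 278495 = -1155976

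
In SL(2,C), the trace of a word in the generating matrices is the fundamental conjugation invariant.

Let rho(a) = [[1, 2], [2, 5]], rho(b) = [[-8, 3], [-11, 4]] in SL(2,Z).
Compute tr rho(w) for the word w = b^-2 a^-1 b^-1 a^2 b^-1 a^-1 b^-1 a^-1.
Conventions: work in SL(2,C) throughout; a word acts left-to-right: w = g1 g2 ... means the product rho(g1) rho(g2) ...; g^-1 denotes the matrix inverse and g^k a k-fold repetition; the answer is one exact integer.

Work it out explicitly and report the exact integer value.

rho(b^-1) = [[4, -3], [11, -8]]
... * rho(b^-1) = [[4, -3], [11, -8]]  ->  [[-17, 12], [-44, 31]]
... * rho(a^-1) = [[5, -2], [-2, 1]]  ->  [[-109, 46], [-282, 119]]
... * rho(b^-1) = [[4, -3], [11, -8]]  ->  [[70, -41], [181, -106]]
... * rho(a) = [[1, 2], [2, 5]]  ->  [[-12, -65], [-31, -168]]
... * rho(a) = [[1, 2], [2, 5]]  ->  [[-142, -349], [-367, -902]]
... * rho(b^-1) = [[4, -3], [11, -8]]  ->  [[-4407, 3218], [-11390, 8317]]
... * rho(a^-1) = [[5, -2], [-2, 1]]  ->  [[-28471, 12032], [-73584, 31097]]
... * rho(b^-1) = [[4, -3], [11, -8]]  ->  [[18468, -10843], [47731, -28024]]
... * rho(a^-1) = [[5, -2], [-2, 1]]  ->  [[114026, -47779], [294703, -123486]]
tr = 114026 + -123486 = -9460

-9460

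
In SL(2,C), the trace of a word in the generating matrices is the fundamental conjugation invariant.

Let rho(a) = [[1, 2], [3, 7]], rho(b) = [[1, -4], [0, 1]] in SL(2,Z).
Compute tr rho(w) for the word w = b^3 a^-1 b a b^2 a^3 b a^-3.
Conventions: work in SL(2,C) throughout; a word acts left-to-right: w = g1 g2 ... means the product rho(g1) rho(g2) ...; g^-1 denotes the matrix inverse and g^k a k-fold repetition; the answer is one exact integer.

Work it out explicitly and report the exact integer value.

401525858

rho(b) = [[1, -4], [0, 1]]
... * rho(b) = [[1, -4], [0, 1]]  ->  [[1, -8], [0, 1]]
... * rho(b) = [[1, -4], [0, 1]]  ->  [[1, -12], [0, 1]]
... * rho(a^-1) = [[7, -2], [-3, 1]]  ->  [[43, -14], [-3, 1]]
... * rho(b) = [[1, -4], [0, 1]]  ->  [[43, -186], [-3, 13]]
... * rho(a) = [[1, 2], [3, 7]]  ->  [[-515, -1216], [36, 85]]
... * rho(b) = [[1, -4], [0, 1]]  ->  [[-515, 844], [36, -59]]
... * rho(b) = [[1, -4], [0, 1]]  ->  [[-515, 2904], [36, -203]]
... * rho(a) = [[1, 2], [3, 7]]  ->  [[8197, 19298], [-573, -1349]]
... * rho(a) = [[1, 2], [3, 7]]  ->  [[66091, 151480], [-4620, -10589]]
... * rho(a) = [[1, 2], [3, 7]]  ->  [[520531, 1192542], [-36387, -83363]]
... * rho(b) = [[1, -4], [0, 1]]  ->  [[520531, -889582], [-36387, 62185]]
... * rho(a^-1) = [[7, -2], [-3, 1]]  ->  [[6312463, -1930644], [-441264, 134959]]
... * rho(a^-1) = [[7, -2], [-3, 1]]  ->  [[49979173, -14555570], [-3493725, 1017487]]
... * rho(a^-1) = [[7, -2], [-3, 1]]  ->  [[393520921, -114513916], [-27508536, 8004937]]
tr = 393520921 + 8004937 = 401525858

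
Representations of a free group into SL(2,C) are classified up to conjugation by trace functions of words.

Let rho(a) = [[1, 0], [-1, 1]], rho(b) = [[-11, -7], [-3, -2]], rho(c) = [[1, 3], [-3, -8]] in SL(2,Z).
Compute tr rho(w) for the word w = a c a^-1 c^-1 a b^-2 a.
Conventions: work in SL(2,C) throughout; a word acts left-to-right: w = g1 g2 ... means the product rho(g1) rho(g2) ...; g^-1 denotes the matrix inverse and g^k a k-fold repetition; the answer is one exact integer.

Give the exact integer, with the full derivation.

rho(a) = [[1, 0], [-1, 1]]
... * rho(c) = [[1, 3], [-3, -8]]  ->  [[1, 3], [-4, -11]]
... * rho(a^-1) = [[1, 0], [1, 1]]  ->  [[4, 3], [-15, -11]]
... * rho(c^-1) = [[-8, -3], [3, 1]]  ->  [[-23, -9], [87, 34]]
... * rho(a) = [[1, 0], [-1, 1]]  ->  [[-14, -9], [53, 34]]
... * rho(b^-1) = [[-2, 7], [3, -11]]  ->  [[1, 1], [-4, -3]]
... * rho(b^-1) = [[-2, 7], [3, -11]]  ->  [[1, -4], [-1, 5]]
... * rho(a) = [[1, 0], [-1, 1]]  ->  [[5, -4], [-6, 5]]
tr = 5 + 5 = 10

10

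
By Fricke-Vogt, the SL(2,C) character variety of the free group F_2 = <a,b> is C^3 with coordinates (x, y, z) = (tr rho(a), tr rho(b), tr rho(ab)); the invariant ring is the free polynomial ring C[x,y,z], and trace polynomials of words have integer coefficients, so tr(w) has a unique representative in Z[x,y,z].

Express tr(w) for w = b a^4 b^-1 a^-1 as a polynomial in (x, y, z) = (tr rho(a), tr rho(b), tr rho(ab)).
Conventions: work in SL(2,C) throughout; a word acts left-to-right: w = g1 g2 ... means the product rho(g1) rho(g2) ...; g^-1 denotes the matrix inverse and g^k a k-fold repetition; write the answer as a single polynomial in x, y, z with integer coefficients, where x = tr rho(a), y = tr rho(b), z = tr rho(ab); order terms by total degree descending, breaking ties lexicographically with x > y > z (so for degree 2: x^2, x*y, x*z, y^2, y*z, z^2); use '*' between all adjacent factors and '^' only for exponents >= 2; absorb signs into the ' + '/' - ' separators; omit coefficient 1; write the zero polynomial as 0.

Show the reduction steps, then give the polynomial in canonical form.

use: trace(b a^2) = trace(a) * trace(b a) - trace(b)   [square of a] = x*z - y
use: trace(b a^3) = trace(a) * trace(b a^2) - trace(b a)   [square of a] = x^2*z - x*y - z
trace(a^4 b) = trace(a) * trace(a b a^2) - trace(a b a)   [square of a] = x^3*z - x^2*y - 2*x*z + y
trace(a^2) = trace(a) * trace(a) - trace(1)   [square of a] = x^2 - 2
trace(a^3) = trace(a) * trace(a^2) - trace(a)   [square of a] = x^3 - 3*x
trace(a^4) = trace(a) * trace(a^3) - trace(a^2)   [square of a] = x^4 - 4*x^2 + 2
trace(b a^4 b) = trace(b) * trace(a^4 b) - trace(a^4)   [square of b] = x^3*y*z - x^4 - x^2*y^2 - 2*x*y*z + 4*x^2 + y^2 - 2
apply: trace(b a b a) = trace(b a) * trace(b a) - trace(1)   [split at a repeated b] = z^2 - 2
trace(b a b) = trace(b) * trace(a b) - trace(a)   [square of b] = y*z - x
trace(b a b a^2) = trace(a) * trace(b a b a) - trace(b a b)   [square of a] = x*z^2 - y*z - x
trace(a b a b a^2) = trace(a) * trace(b a b a^2) - trace(b a b a)   [square of a] = x^2*z^2 - x*y*z - x^2 - z^2 + 2
apply: trace(b a^4 b a) = trace(a) * trace(a b a b a^2) - trace(a b a b a)   [square of a] = x^3*z^2 - x^2*y*z - x^3 - 2*x*z^2 + y*z + 3*x
trace(a^-1 b a^4 b) = trace(b a^4 b) * trace(a) - trace(b a^4 b a)   [inverse elimination on a] = x^4*y*z - x^5 - x^3*y^2 - x^3*z^2 - x^2*y*z + 5*x^3 + x*y^2 + 2*x*z^2 - y*z - 5*x
trace(b a^4 b^-1 a^-1) = trace(a^-1 b a^4) * trace(b) - trace(a^-1 b a^4 b)   [inverse elimination on b] = -x^4*y*z + x^5 + x^3*y^2 + x^3*z^2 + 2*x^2*y*z - 5*x^3 - 2*x*y^2 - 2*x*z^2 + 5*x

-x^4*y*z + x^5 + x^3*y^2 + x^3*z^2 + 2*x^2*y*z - 5*x^3 - 2*x*y^2 - 2*x*z^2 + 5*x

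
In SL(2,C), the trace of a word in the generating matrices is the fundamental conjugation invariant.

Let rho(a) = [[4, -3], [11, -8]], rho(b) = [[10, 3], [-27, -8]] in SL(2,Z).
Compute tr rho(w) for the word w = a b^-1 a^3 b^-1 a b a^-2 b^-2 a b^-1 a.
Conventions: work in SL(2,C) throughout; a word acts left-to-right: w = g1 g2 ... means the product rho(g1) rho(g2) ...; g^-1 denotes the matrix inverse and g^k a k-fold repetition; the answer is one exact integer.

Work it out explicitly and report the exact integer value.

rho(a) = [[4, -3], [11, -8]]
... * rho(b^-1) = [[-8, -3], [27, 10]]  ->  [[-113, -42], [-304, -113]]
... * rho(a) = [[4, -3], [11, -8]]  ->  [[-914, 675], [-2459, 1816]]
... * rho(a) = [[4, -3], [11, -8]]  ->  [[3769, -2658], [10140, -7151]]
... * rho(a) = [[4, -3], [11, -8]]  ->  [[-14162, 9957], [-38101, 26788]]
... * rho(b^-1) = [[-8, -3], [27, 10]]  ->  [[382135, 142056], [1028084, 382183]]
... * rho(a) = [[4, -3], [11, -8]]  ->  [[3091156, -2282853], [8316349, -6141716]]
... * rho(b) = [[10, 3], [-27, -8]]  ->  [[92548591, 27536292], [248989822, 74082775]]
... * rho(a^-1) = [[-8, 3], [-11, 4]]  ->  [[-1043287940, 387790941], [-2806829101, 1043300566]]
... * rho(a^-1) = [[-8, 3], [-11, 4]]  ->  [[4080603169, -1578700056], [10978326582, -4247285039]]
... * rho(b^-1) = [[-8, -3], [27, 10]]  ->  [[-75269726864, -28028810067], [-202503308709, -75407830136]]
... * rho(b^-1) = [[-8, -3], [27, 10]]  ->  [[-154620056897, -54478920078], [-415984944000, -146568375233]]
... * rho(a) = [[4, -3], [11, -8]]  ->  [[-1217748348446, 899691531315], [-3276191903563, 2420501833864]]
... * rho(b^-1) = [[-8, -3], [27, 10]]  ->  [[34033658133073, 12650160358488], [91563084742832, 34033594049329]]
... * rho(a) = [[4, -3], [11, -8]]  ->  [[275286396475660, -203302257267123], [740621873513947, -546958006623128]]
tr = 275286396475660 + -546958006623128 = -271671610147468

-271671610147468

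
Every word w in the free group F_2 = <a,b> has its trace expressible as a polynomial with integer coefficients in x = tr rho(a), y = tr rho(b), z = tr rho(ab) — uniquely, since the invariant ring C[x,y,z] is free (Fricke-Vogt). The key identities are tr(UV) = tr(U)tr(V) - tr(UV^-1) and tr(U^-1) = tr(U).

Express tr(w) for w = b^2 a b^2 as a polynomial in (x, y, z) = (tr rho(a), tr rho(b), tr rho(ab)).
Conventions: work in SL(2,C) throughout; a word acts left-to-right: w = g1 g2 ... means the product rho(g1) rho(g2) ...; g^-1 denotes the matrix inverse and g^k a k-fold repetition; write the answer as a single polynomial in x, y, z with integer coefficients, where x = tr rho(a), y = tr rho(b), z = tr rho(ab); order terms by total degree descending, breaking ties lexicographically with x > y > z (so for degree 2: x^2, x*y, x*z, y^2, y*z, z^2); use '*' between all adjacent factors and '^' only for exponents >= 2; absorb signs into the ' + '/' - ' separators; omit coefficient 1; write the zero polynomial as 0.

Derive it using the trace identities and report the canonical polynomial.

trace(b a b) = trace(b)*trace(a b) - trace(a) = y*z - x
apply: trace(b^2 a b) = trace(b)*trace(b a b) - trace(b a) = y^2*z - x*y - z
apply: trace(b^2 a b^2) = trace(b)*trace(b^2 a b) - trace(b^2 a) = y^3*z - x*y^2 - 2*y*z + x

y^3*z - x*y^2 - 2*y*z + x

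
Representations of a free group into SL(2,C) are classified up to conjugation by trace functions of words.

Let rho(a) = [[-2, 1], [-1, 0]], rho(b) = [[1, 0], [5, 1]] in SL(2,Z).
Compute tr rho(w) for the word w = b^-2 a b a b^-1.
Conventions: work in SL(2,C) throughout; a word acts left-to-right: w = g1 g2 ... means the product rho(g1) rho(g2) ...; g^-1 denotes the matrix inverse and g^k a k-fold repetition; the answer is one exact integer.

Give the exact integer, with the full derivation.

rho(b^-1) = [[1, 0], [-5, 1]]
... * rho(b^-1) = [[1, 0], [-5, 1]]  ->  [[1, 0], [-10, 1]]
... * rho(a) = [[-2, 1], [-1, 0]]  ->  [[-2, 1], [19, -10]]
... * rho(b) = [[1, 0], [5, 1]]  ->  [[3, 1], [-31, -10]]
... * rho(a) = [[-2, 1], [-1, 0]]  ->  [[-7, 3], [72, -31]]
... * rho(b^-1) = [[1, 0], [-5, 1]]  ->  [[-22, 3], [227, -31]]
tr = -22 + -31 = -53

-53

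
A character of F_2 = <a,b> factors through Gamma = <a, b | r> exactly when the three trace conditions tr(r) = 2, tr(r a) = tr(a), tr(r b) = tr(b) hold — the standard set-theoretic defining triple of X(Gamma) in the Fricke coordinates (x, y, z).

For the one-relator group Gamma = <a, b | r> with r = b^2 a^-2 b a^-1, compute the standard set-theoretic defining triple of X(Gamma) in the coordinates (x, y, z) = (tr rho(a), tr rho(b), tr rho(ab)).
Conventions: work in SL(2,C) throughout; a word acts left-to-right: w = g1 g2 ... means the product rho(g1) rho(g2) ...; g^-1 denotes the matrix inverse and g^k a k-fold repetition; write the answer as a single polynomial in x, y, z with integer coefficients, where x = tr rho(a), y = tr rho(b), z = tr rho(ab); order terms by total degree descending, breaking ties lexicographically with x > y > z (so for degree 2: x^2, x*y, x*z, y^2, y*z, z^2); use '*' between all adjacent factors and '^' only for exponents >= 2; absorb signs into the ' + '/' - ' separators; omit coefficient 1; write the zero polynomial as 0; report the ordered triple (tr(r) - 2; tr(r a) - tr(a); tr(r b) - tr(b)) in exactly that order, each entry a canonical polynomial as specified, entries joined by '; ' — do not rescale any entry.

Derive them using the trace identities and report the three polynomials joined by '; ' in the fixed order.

x^3*y^3 - 2*x^2*y^2*z - x^3*y - x*y^3 + x*y*z^2 + x^2*z + y^2*z + x*y - z - 2; x^2*y^3 - x*y^2*z - 2*x^2*y - y^3 + x*z - x + 3*y; x^3*y^4 - 2*x^2*y^3*z - 2*x^3*y^2 - x*y^4 + x*y^2*z^2 + 3*x^2*y*z + y^3*z + 2*x*y^2 - x*z^2 - 2*y*z + x - y

tr(b^2) = tr(b) tr(b) - tr(1)  (reduce the b square) = y^2 - 2
so tr(b^3) = tr(b) tr(b^2) - tr(b)  (reduce the b square) = y^3 - 3*y
tr(a b^2) = tr(b) tr(a b) - tr(a)  (reduce the b square) = y*z - x
so tr(b^3 a) = tr(b) tr(a b^2) - tr(a b)  (reduce the b square) = y^2*z - x*y - z
reduce: tr(b a^-1 b^2) = tr(b^3) tr(a) - tr(b^3 a)  (eliminate a^-1) = x*y^3 - y^2*z - 2*x*y + z
reduce: tr(a b a b) = tr(b a) tr(b a) - tr(1)  (split on b) = z^2 - 2
so tr(a b a) = tr(a) tr(b a) - tr(b)  (reduce the a square) = x*z - y
tr(b^2 a b a) = tr(b) tr(a b a b) - tr(a b a)  (reduce the b square) = y*z^2 - x*z - y
so tr(b a^-1 b^2 a) = tr(b^2 a b) tr(a) - tr(b^2 a b a)  (eliminate a^-1) = x*y^2*z - x^2*y - y*z^2 + y
reduce: tr(b a^-1 b^2 a^-1) = tr(b a^-1 b^2) tr(a) - tr(b a^-1 b^2 a)  (eliminate a^-1) = x^2*y^3 - 2*x*y^2*z - x^2*y + y*z^2 + x*z - y
tr(b^2 a^-2 b a^-1) = tr(b a^-1 b^2 a^-1) tr(a) - tr(b a^-1 b^2)  (eliminate a^-1) = x^3*y^3 - 2*x^2*y^2*z - x^3*y - x*y^3 + x*y*z^2 + x^2*z + y^2*z + x*y - z
reduce: tr(b^2 a^-2 b) = tr(a^-1 b^3) tr(a) - tr(a^-1 b^3 a) = x^2*y^3 - x*y^2*z - 2*x^2*y - y^3 + x*z + 3*y
tr(b^4) = tr(b) tr(b^3) - tr(b^2)  (reduce the b square) = y^4 - 4*y^2 + 2
tr(b^4 a) = tr(b) tr(a b^3) - tr(a b^2)  (reduce the b square) = y^3*z - x*y^2 - 2*y*z + x
reduce: tr(b a^-1 b^3) = tr(b^4) tr(a) - tr(b^4 a)  (eliminate a^-1) = x*y^4 - y^3*z - 3*x*y^2 + 2*y*z + x
tr(b^3 a b a) = tr(b) tr(a b a b^2) - tr(a b a b)  (reduce the b square) = y^2*z^2 - x*y*z - y^2 - z^2 + 2
so tr(b a^-1 b^3 a) = tr(b^3 a b) tr(a) - tr(b^3 a b a)  (eliminate a^-1) = x*y^3*z - x^2*y^2 - y^2*z^2 - x*y*z + x^2 + y^2 + z^2 - 2
tr(b a^-1 b^3 a^-1) = tr(b a^-1 b^3) tr(a) - tr(b a^-1 b^3 a)  (eliminate a^-1) = x^2*y^4 - 2*x*y^3*z - 2*x^2*y^2 + y^2*z^2 + 3*x*y*z - y^2 - z^2 + 2
reduce: tr(b^2 a^-2 b a^-1 b) = tr(b a^-1 b^3 a^-1) tr(a) - tr(b a^-1 b^3)  (eliminate a^-1) = x^3*y^4 - 2*x^2*y^3*z - 2*x^3*y^2 - x*y^4 + x*y^2*z^2 + 3*x^2*y*z + y^3*z + 2*x*y^2 - x*z^2 - 2*y*z + x
assemble the triple (tr(r) - 2; tr(r a) - x; tr(r b) - y)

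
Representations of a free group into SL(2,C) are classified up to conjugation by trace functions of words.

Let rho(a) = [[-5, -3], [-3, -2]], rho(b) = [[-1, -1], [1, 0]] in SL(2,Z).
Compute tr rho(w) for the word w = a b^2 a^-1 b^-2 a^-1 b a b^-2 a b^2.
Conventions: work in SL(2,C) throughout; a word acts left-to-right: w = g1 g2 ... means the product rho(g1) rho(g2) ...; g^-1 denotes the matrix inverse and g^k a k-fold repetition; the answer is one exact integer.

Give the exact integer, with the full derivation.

rho(a) = [[-5, -3], [-3, -2]]
... * rho(b) = [[-1, -1], [1, 0]]  ->  [[2, 5], [1, 3]]
... * rho(b) = [[-1, -1], [1, 0]]  ->  [[3, -2], [2, -1]]
... * rho(a^-1) = [[-2, 3], [3, -5]]  ->  [[-12, 19], [-7, 11]]
... * rho(b^-1) = [[0, 1], [-1, -1]]  ->  [[-19, -31], [-11, -18]]
... * rho(b^-1) = [[0, 1], [-1, -1]]  ->  [[31, 12], [18, 7]]
... * rho(a^-1) = [[-2, 3], [3, -5]]  ->  [[-26, 33], [-15, 19]]
... * rho(b) = [[-1, -1], [1, 0]]  ->  [[59, 26], [34, 15]]
... * rho(a) = [[-5, -3], [-3, -2]]  ->  [[-373, -229], [-215, -132]]
... * rho(b^-1) = [[0, 1], [-1, -1]]  ->  [[229, -144], [132, -83]]
... * rho(b^-1) = [[0, 1], [-1, -1]]  ->  [[144, 373], [83, 215]]
... * rho(a) = [[-5, -3], [-3, -2]]  ->  [[-1839, -1178], [-1060, -679]]
... * rho(b) = [[-1, -1], [1, 0]]  ->  [[661, 1839], [381, 1060]]
... * rho(b) = [[-1, -1], [1, 0]]  ->  [[1178, -661], [679, -381]]
tr = 1178 + -381 = 797

797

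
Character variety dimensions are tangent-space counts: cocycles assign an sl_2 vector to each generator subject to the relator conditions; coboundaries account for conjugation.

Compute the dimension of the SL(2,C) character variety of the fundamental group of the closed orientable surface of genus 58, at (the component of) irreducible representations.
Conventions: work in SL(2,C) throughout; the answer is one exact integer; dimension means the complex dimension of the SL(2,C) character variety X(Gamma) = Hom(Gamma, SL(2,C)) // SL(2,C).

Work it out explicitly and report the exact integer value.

The genus-58 surface group: 2g = 116 generators, one relator prod [a_i, b_i].
Before the relator condition, cocycle space has dim 3*116 = 348.
At an irreducible rho, H^2 = coker(d_2) vanishes (Poincare duality: H^2 is dual to H^0 = invariants = 0), so d_2 is surjective onto sl_2 and dim Z^1 = 348 - 3 = 345.
dim B^1 = 3 (coboundaries, injective at irreducible rho).
dim X = dim H^1 = 345 - 3 = 342.

342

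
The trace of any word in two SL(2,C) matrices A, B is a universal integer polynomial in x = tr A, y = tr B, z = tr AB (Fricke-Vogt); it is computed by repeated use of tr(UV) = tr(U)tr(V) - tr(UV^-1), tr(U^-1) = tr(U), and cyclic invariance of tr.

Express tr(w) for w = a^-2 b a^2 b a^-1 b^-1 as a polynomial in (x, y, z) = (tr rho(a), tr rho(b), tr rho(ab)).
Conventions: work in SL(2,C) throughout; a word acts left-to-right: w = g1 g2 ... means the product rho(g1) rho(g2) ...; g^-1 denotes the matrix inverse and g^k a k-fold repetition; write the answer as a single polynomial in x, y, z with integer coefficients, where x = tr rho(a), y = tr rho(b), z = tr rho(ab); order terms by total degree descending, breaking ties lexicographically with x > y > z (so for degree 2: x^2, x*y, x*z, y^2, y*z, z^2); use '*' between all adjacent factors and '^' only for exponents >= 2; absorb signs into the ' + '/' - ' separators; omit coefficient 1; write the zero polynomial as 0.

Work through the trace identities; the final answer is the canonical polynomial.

x^3*y*z^2 - x^4*z - 2*x^2*y^2*z - x^2*z^3 + x^3*y + x*y^3 + x*y*z^2 + 4*x^2*z - 3*x*y - z

trace(b^2 a) = trace(b) * trace(a b) - trace(a)   [square of b] = y*z - x
reduce: trace(b^2) = trace(b) * trace(b) - trace(1)   [square of b] = y^2 - 2
trace(b a^2 b) = trace(a) * trace(b^2 a) - trace(b^2)   [square of a] = x*y*z - x^2 - y^2 + 2
so trace(b a b a) = trace(b a) * trace(b a) - trace(1)   [split at a repeated b] = z^2 - 2
trace(b a^2 b a) = trace(a) * trace(b a b a) - trace(b a b)   [square of a] = x*z^2 - y*z - x
so trace(a^-1 b a^2 b) = trace(b a^2 b) * trace(a) - trace(b a^2 b a)   [inverse elimination on a] = x^2*y*z - x^3 - x*y^2 - x*z^2 + y*z + 3*x
reduce: trace(a b a) = trace(a) * trace(b a) - trace(b)   [square of a] = x*z - y
so trace(b a b^2 a) = trace(b) * trace(a b a b) - trace(a b a)   [square of b] = y*z^2 - x*z - y
reduce: trace(b a b^2) = trace(b) * trace(a b^2) - trace(a b)   [square of b] = y^2*z - x*y - z
reduce: trace(b a^2 b a b) = trace(a) * trace(b a b^2 a) - trace(b a b^2)   [square of a] = x*y*z^2 - x^2*z - y^2*z + z
trace(b a b a b a) = trace(b a b a) * trace(b a) - trace(a b)   [split at a repeated b] = z^3 - 3*z
trace(b a^2 b a b a) = trace(a) * trace(b a b a b a) - trace(b a b a b)   [square of a] = x*z^3 - y*z^2 - 2*x*z + y
so trace(a^-1 b a^2 b a b) = trace(b a^2 b a b) * trace(a) - trace(b a^2 b a b a)   [inverse elimination on a] = x^2*y*z^2 - x^3*z - x*y^2*z - x*z^3 + y*z^2 + 3*x*z - y
so trace(a^-2 b a^2 b a b) = trace(a^-1 b a^2 b a b) * trace(a) - trace(a^-1 b a^2 b a b a)   [inverse elimination on a] = x^3*y*z^2 - x^4*z - x^2*y^2*z - x^2*z^3 + 4*x^2*z + y^2*z - x*y - z
so trace(b^-1 a^-2 b a^2 b a) = trace(a^-2 b a^2 b a) * trace(b) - trace(a^-2 b a^2 b a b)   [inverse elimination on b] = -x^3*y*z^2 + x^4*z + 2*x^2*y^2*z + x^2*z^3 - x^3*y - x*y^3 - x*y*z^2 - 4*x^2*z + 4*x*y + z
trace(a^-2 b a^2 b a^-1 b^-1) = trace(b^-1 a^-2 b a^2 b) * trace(a) - trace(b^-1 a^-2 b a^2 b a)   [inverse elimination on a] = x^3*y*z^2 - x^4*z - 2*x^2*y^2*z - x^2*z^3 + x^3*y + x*y^3 + x*y*z^2 + 4*x^2*z - 3*x*y - z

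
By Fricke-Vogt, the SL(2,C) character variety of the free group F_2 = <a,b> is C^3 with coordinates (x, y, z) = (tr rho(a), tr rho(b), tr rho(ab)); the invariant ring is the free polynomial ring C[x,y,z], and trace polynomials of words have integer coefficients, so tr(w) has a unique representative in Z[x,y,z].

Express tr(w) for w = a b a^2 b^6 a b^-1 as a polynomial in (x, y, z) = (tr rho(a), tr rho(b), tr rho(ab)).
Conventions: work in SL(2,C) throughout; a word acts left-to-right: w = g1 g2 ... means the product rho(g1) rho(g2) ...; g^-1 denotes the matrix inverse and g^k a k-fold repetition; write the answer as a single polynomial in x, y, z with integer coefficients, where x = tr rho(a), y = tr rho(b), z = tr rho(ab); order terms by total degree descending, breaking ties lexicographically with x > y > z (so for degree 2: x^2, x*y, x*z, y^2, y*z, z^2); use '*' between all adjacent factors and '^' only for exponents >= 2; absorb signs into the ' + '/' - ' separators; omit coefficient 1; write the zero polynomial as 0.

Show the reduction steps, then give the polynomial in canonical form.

next, tr(a b a b) = tr(b a) tr(b a) - tr(1)   [split at repeated b] = z^2 - 2
tr(a b a) = tr(a) tr(b a) - tr(b) = x*z - y
next, tr(a b a b^2) = tr(b) tr(a b a b) - tr(a b a) = y*z^2 - x*z - y
next, tr(b^3 a b a) = tr(b) tr(a b a b^2) - tr(a b a b) = y^2*z^2 - x*y*z - y^2 - z^2 + 2
and tr(b a b) = tr(b) tr(a b) - tr(a) = y*z - x
and tr(a b^3) = tr(b) tr(b a b) - tr(b a) = y^2*z - x*y - z
tr(b^3 a b) = tr(b) tr(a b^3) - tr(a b^2) = y^3*z - x*y^2 - 2*y*z + x
tr(b a b a^2 b^2) = tr(a) tr(b^3 a b a) - tr(b^3 a b) = x*y^2*z^2 - x^2*y*z - y^3*z - x*z^2 + 2*y*z + x
next, tr(a b a^2 b) = tr(a) tr(b a b a) - tr(b a b) = x*z^2 - y*z - x
tr(a b a^2) = tr(a) tr(b a^2) - tr(b a) = x^2*z - x*y - z
tr(b a b a^2 b) = tr(b) tr(a b a^2 b) - tr(a b a^2) = x*y*z^2 - x^2*z - y^2*z + z
next, tr(a b a^2 b^4) = tr(b) tr(b a b a^2 b^2) - tr(b a b a^2 b) = x*y^3*z^2 - x^2*y^2*z - y^4*z - 2*x*y*z^2 + x^2*z + 3*y^2*z + x*y - z
tr(b a^2 b^5 a) = tr(b) tr(a b a^2 b^4) - tr(a b a^2 b^3) = x*y^4*z^2 - x^2*y^3*z - y^5*z - 3*x*y^2*z^2 + 2*x^2*y*z + 4*y^3*z + x*y^2 + x*z^2 - 3*y*z - x
and tr(b^2) = tr(b) tr(b) - tr(1) = y^2 - 2
tr(b^3) = tr(b) tr(b^2) - tr(b) = y^3 - 3*y
next, tr(a^2 b^3) = tr(a) tr(b^3 a) - tr(b^3) = x*y^2*z - x^2*y - y^3 - x*z + 3*y
next, tr(a^2) = tr(a) tr(a) - tr(1) = x^2 - 2
tr(a^2 b^2) = tr(b) tr(a^2 b) - tr(a^2) = x*y*z - x^2 - y^2 + 2
and tr(a^2 b^4) = tr(b) tr(a^2 b^3) - tr(a^2 b^2) = x*y^3*z - x^2*y^2 - y^4 - 2*x*y*z + x^2 + 4*y^2 - 2
next, tr(b^3 a^2 b^2) = tr(b) tr(a^2 b^4) - tr(a^2 b^3) = x*y^4*z - x^2*y^3 - y^5 - 3*x*y^2*z + 2*x^2*y + 5*y^3 + x*z - 5*y
next, tr(b a^2 b^5) = tr(b) tr(b^3 a^2 b^2) - tr(b^3 a^2 b) = x*y^5*z - x^2*y^4 - y^6 - 4*x*y^3*z + 3*x^2*y^2 + 6*y^4 + 3*x*y*z - x^2 - 9*y^2 + 2
next, tr(a^2 b a^2 b^5) = tr(a) tr(b a^2 b^5 a) - tr(b a^2 b^5) = x^2*y^4*z^2 - x^3*y^3*z - 2*x*y^5*z + x^2*y^4 - 3*x^2*y^2*z^2 + y^6 + 2*x^3*y*z + 8*x*y^3*z - 2*x^2*y^2 + x^2*z^2 - 6*y^4 - 6*x*y*z + 9*y^2 - 2
and tr(b a^2 b a b) = tr(a) tr(b a b^2 a) - tr(b a b^2) = x*y*z^2 - x^2*z - y^2*z + z
and tr(b^3 a^2 b a) = tr(b) tr(b a^2 b a b) - tr(b a^2 b a) = x*y^2*z^2 - x^2*y*z - y^3*z - x*z^2 + 2*y*z + x
tr(a^2 b a^2 b^3) = tr(a) tr(b^3 a^2 b a) - tr(b^3 a^2 b) = x^2*y^2*z^2 - x^3*y*z - 2*x*y^3*z + x^2*y^2 - x^2*z^2 + y^4 + 4*x*y*z - 4*y^2 + 2
and tr(a^2 b a^2 b) = tr(a) tr(b a^2 b a) - tr(b a^2 b) = x^2*z^2 - 2*x*y*z + y^2 - 2
tr(a^2 b a^2) = tr(a) tr(a^2 b a) - tr(a^2 b) = x^3*z - x^2*y - 2*x*z + y
tr(a^2 b a^2 b^2) = tr(b) tr(a^2 b a^2 b) - tr(a^2 b a^2) = x^2*y*z^2 - x^3*z - 2*x*y^2*z + x^2*y + y^3 + 2*x*z - 3*y
next, tr(a^2 b a^2 b^4) = tr(b) tr(a^2 b a^2 b^3) - tr(a^2 b a^2 b^2) = x^2*y^3*z^2 - x^3*y^2*z - 2*x*y^4*z + x^2*y^3 - 2*x^2*y*z^2 + y^5 + x^3*z + 6*x*y^2*z - x^2*y - 5*y^3 - 2*x*z + 5*y
and tr(a b a^2 b^6 a) = tr(b) tr(a^2 b a^2 b^5) - tr(a^2 b a^2 b^4) = x^2*y^5*z^2 - x^3*y^4*z - 2*x*y^6*z + x^2*y^5 - 4*x^2*y^3*z^2 + y^7 + 3*x^3*y^2*z + 10*x*y^4*z - 3*x^2*y^3 + 3*x^2*y*z^2 - 7*y^5 - x^3*z - 12*x*y^2*z + x^2*y + 14*y^3 + 2*x*z - 7*y
next, tr(b a b a b a) = tr(a b a b) tr(a b) - tr(b a)   [split at repeated a] = z^3 - 3*z
and tr(a b a b a^2 b) = tr(a) tr(b a b a b a) - tr(b a b a b) = x*z^3 - y*z^2 - 2*x*z + y
tr(a b a b a^2) = tr(a) tr(a b a b a) - tr(a b a b) = x^2*z^2 - x*y*z - x^2 - z^2 + 2
and tr(b a b a b a^2 b) = tr(b) tr(a b a b a^2 b) - tr(a b a b a^2) = x*y*z^3 - x^2*z^2 - y^2*z^2 - x*y*z + x^2 + y^2 + z^2 - 2
tr(b^2 a b a b a^2 b) = tr(b) tr(b a b a b a^2 b) - tr(b a b a b a^2) = x*y^2*z^3 - x^2*y*z^2 - y^3*z^2 - x*y^2*z - x*z^3 + x^2*y + y^3 + 2*y*z^2 + 2*x*z - 3*y
and tr(b^3 a b a b a^2 b) = tr(b) tr(b^2 a b a b a^2 b) - tr(b^2 a b a b a^2) = x*y^3*z^3 - x^2*y^2*z^2 - y^4*z^2 - x*y^3*z - 2*x*y*z^3 + x^2*y^2 + x^2*z^2 + y^4 + 3*y^2*z^2 + 3*x*y*z - x^2 - 4*y^2 - z^2 + 2
tr(a b a b a^2 b^5) = tr(b) tr(b^3 a b a b a^2 b) - tr(b^3 a b a b a^2) = x*y^4*z^3 - x^2*y^3*z^2 - y^5*z^2 - x*y^4*z - 3*x*y^2*z^3 + x^2*y^3 + 2*x^2*y*z^2 + y^5 + 4*y^3*z^2 + 4*x*y^2*z + x*z^3 - 2*x^2*y - 5*y^3 - 3*y*z^2 - 2*x*z + 5*y
next, tr(a b a^2 b^6 a b) = tr(b) tr(a b a b a^2 b^5) - tr(a b a b a^2 b^4) = x*y^5*z^3 - x^2*y^4*z^2 - y^6*z^2 - x*y^5*z - 4*x*y^3*z^3 + x^2*y^4 + 3*x^2*y^2*z^2 + y^6 + 5*y^4*z^2 + 5*x*y^3*z + 3*x*y*z^3 - 3*x^2*y^2 - x^2*z^2 - 6*y^4 - 6*y^2*z^2 - 5*x*y*z + x^2 + 9*y^2 + z^2 - 2
tr(a b a^2 b^6 a b^-1) = tr(a b a^2 b^6 a) tr(b) - tr(a b a^2 b^6 a b) = x^2*y^6*z^2 - x^3*y^5*z - 2*x*y^7*z - x*y^5*z^3 + x^2*y^6 - 3*x^2*y^4*z^2 + y^8 + y^6*z^2 + 3*x^3*y^3*z + 11*x*y^5*z + 4*x*y^3*z^3 - 4*x^2*y^4 - 8*y^6 - 5*y^4*z^2 - x^3*y*z - 17*x*y^3*z - 3*x*y*z^3 + 4*x^2*y^2 + x^2*z^2 + 20*y^4 + 6*y^2*z^2 + 7*x*y*z - x^2 - 16*y^2 - z^2 + 2

x^2*y^6*z^2 - x^3*y^5*z - 2*x*y^7*z - x*y^5*z^3 + x^2*y^6 - 3*x^2*y^4*z^2 + y^8 + y^6*z^2 + 3*x^3*y^3*z + 11*x*y^5*z + 4*x*y^3*z^3 - 4*x^2*y^4 - 8*y^6 - 5*y^4*z^2 - x^3*y*z - 17*x*y^3*z - 3*x*y*z^3 + 4*x^2*y^2 + x^2*z^2 + 20*y^4 + 6*y^2*z^2 + 7*x*y*z - x^2 - 16*y^2 - z^2 + 2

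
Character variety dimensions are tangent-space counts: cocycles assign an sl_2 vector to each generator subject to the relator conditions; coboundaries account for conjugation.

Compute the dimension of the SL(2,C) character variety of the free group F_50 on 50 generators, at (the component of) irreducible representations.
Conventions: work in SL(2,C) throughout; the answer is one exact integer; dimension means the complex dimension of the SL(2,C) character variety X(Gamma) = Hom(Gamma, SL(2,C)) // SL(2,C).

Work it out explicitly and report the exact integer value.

147

Gamma = F_50 has 50 generators and no relators.
Z^1(Gamma, Ad rho) = (sl_2)^50: a cocycle is a free choice of one sl_2 vector per generator, so dim Z^1 = 3*50 = 150.
Irreducibility makes the coboundary map sl_2 -> Z^1 injective (trivial centralizer), so dim B^1 = 3.
dim X = dim H^1 = dim Z^1 - dim B^1 = 150 - 3 = 147.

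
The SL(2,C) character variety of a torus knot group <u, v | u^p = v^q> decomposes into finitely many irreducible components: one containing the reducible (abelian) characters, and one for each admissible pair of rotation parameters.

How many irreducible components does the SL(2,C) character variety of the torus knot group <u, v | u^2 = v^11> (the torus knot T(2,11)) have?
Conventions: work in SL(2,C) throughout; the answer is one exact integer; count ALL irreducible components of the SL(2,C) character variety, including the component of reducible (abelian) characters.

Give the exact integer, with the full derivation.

6

For T(2,11): irreducibility forces the central element u^2 = v^11 to one of +I, -I.
So on each irreducible component the traces are pinned: tr(u) = 2*cos(pi*alpha/2) with 1 <= alpha <= 1, tr(v) = 2*cos(pi*beta/11) with 1 <= beta <= 10.
The two central values (-1)^alpha I and (-1)^beta I must be the same matrix, so alpha and beta share a parity.
Counting: 1 odd alphas x 5 odd betas + 0 even alphas x 5 even betas = 5 + 0 = 5.
components with irreducible characters: 5; plus the single component of reducible (abelian) characters: total 6.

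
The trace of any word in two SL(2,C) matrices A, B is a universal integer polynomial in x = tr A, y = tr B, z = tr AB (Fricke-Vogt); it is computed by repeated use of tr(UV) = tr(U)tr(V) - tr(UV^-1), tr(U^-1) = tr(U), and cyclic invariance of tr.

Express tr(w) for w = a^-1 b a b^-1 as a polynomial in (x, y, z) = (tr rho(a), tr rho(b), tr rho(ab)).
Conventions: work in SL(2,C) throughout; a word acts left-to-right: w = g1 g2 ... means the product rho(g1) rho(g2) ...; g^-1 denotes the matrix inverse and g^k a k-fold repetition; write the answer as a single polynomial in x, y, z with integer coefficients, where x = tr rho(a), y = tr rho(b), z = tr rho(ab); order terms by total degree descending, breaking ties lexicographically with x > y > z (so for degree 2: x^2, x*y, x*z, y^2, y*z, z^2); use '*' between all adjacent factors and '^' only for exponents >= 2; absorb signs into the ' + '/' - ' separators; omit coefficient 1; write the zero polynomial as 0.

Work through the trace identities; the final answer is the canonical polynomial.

tr(a b a) = tr(a) * tr(b a) - tr(b) = x*z - y
tr(a b a b) = tr(b a) * tr(b a) - tr(1)   [split at repeated b] = z^2 - 2
tr(b a b^-1 a) = tr(a b a) * tr(b) - tr(a b a b) = x*y*z - y^2 - z^2 + 2
tr(a^-1 b a b^-1) = tr(b a b^-1) * tr(a) - tr(b a b^-1 a) = -x*y*z + x^2 + y^2 + z^2 - 2

-x*y*z + x^2 + y^2 + z^2 - 2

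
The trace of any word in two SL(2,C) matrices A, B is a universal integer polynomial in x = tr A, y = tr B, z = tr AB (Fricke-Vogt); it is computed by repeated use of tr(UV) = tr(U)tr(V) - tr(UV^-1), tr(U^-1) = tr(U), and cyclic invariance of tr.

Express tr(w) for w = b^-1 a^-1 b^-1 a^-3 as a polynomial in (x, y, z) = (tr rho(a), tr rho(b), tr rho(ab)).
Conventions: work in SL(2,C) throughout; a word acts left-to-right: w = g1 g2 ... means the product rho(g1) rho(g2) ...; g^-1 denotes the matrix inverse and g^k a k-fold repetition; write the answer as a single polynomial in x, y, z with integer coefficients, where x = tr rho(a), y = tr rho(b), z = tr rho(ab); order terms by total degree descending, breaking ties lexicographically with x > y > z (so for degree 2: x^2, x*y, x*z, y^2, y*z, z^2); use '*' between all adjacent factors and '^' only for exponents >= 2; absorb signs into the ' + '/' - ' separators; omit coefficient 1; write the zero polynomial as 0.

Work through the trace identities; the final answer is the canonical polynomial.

tr(b^-1) = tr(b) = y
tr(b^-1 a) = tr(a) * tr(b) - tr(a b)   [inverse elimination on b] = x*y - z
tr(b^-1 a^-1) = tr(b^-1) * tr(a) - tr(b^-1 a)   [inverse elimination on a] = z
tr(b^-1 a^-2) = tr(b^-1 a^-1) * tr(a) - tr(b^-1)   [inverse elimination on a] = x*z - y
tr(a^-2) = tr(a^-1) * tr(a) - tr(1)   [inverse elimination on a] = x^2 - 2
tr(b^-2 a^-2) = tr(b^-1 a^-2) * tr(b) - tr(b^-1 a^-2 b)   [inverse elimination on b] = x*y*z - x^2 - y^2 + 2
tr(b^-2 a^-1) = tr(b^-1 a^-1) * tr(b) - tr(b^-1 a^-1 b)   [inverse elimination on b] = y*z - x
tr(b^-1 a^-3 b^-1) = tr(b^-2 a^-2) * tr(a) - tr(b^-2 a^-1)   [inverse elimination on a] = x^2*y*z - x^3 - x*y^2 - y*z + 3*x
tr(a b a b) = tr(b a) * tr(b a) - tr(1)   [split at a repeated b] = z^2 - 2
tr(b^-1 a b a) = tr(a b a) * tr(b) - tr(a b a b)   [inverse elimination on b] = x*y*z - y^2 - z^2 + 2
tr(a^-1 b^-1 a b) = tr(b^-1 a b) * tr(a) - tr(b^-1 a b a)   [inverse elimination on a] = -x*y*z + x^2 + y^2 + z^2 - 2
tr(a^-2 b^-1 a b) = tr(a^-1 b^-1 a b) * tr(a) - tr(a^-1 b^-1 a b a)   [inverse elimination on a] = -x^2*y*z + x^3 + x*y^2 + x*z^2 - 3*x
tr(a^-3 b^-1 a b) = tr(a^-2 b^-1 a b) * tr(a) - tr(a^-2 b^-1 a b a)   [inverse elimination on a] = -x^3*y*z + x^4 + x^2*y^2 + x^2*z^2 + x*y*z - 4*x^2 - y^2 - z^2 + 2
tr(b^-1 a^-3 b^-1 a) = tr(a^-3 b^-1 a) * tr(b) - tr(a^-3 b^-1 a b)   [inverse elimination on b] = x^3*y*z - x^4 - x^2*y^2 - x^2*z^2 + 4*x^2 + z^2 - 2
tr(b^-1 a^-1 b^-1 a^-3) = tr(b^-1 a^-3 b^-1) * tr(a) - tr(b^-1 a^-3 b^-1 a)   [inverse elimination on a] = x^2*z^2 - x*y*z - x^2 - z^2 + 2

x^2*z^2 - x*y*z - x^2 - z^2 + 2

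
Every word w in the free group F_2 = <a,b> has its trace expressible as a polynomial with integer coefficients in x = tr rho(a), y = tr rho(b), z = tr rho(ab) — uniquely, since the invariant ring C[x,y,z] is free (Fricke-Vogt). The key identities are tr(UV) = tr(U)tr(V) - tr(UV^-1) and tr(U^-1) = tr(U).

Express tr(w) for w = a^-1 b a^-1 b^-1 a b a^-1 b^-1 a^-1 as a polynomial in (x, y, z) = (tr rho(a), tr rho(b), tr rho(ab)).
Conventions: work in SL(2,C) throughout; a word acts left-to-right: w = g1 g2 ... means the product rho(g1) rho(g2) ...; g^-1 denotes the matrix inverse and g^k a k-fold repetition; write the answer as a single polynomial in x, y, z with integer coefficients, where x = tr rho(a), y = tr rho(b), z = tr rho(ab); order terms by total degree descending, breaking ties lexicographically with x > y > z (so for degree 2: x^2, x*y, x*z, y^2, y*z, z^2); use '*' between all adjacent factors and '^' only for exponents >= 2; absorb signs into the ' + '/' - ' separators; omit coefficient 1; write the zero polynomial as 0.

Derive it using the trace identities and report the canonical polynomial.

trace(b^2) = trace(b) trace(b) - trace(1)   [square of b] = y^2 - 2
trace(b^2 a) = trace(b) trace(a b) - trace(a)   [square of b] = y*z - x
trace(a^-1 b^2) = trace(b^2) trace(a) - trace(b^2 a)   [inverse elimination on a] = x*y^2 - y*z - x
trace(b^2 a^-2) = trace(a^-1 b^2) trace(a) - trace(a^-1 b^2 a)   [inverse elimination on a] = x^2*y^2 - x*y*z - x^2 - y^2 + 2
trace(a^-2 b^2 a^-1) = trace(b^2 a^-2) trace(a) - trace(b^2 a^-1)   [inverse elimination on a] = x^3*y^2 - x^2*y*z - x^3 - 2*x*y^2 + y*z + 3*x
trace(b^3) = trace(b) trace(b^2) - trace(b)   [square of b] = y^3 - 3*y
trace(b^3 a) = trace(b) trace(b a b) - trace(b a)   [square of b] = y^2*z - x*y - z
trace(b^3 a^-1) = trace(b^3) trace(a) - trace(b^3 a)   [inverse elimination on a] = x*y^3 - y^2*z - 2*x*y + z
trace(b a^-2 b^2) = trace(b^3 a^-1) trace(a) - trace(b^3)   [inverse elimination on a] = x^2*y^3 - x*y^2*z - 2*x^2*y - y^3 + x*z + 3*y
trace(a b a b) = trace(b a) trace(b a) - trace(1)   [split at a repeated b] = z^2 - 2
trace(a b a) = trace(a) trace(b a) - trace(b)   [square of a] = x*z - y
trace(b^2 a b a) = trace(b) trace(a b a b) - trace(a b a)   [square of b] = y*z^2 - x*z - y
trace(b^2 a b a^-1) = trace(b^2 a b) trace(a) - trace(b^2 a b a)   [inverse elimination on a] = x*y^2*z - x^2*y - y*z^2 + y
trace(b a^-2 b^2 a) = trace(b^2 a b a^-1) trace(a) - trace(b^2 a b)   [inverse elimination on a] = x^2*y^2*z - x^3*y - x*y*z^2 - y^2*z + 2*x*y + z
trace(a^-2 b^2 a^-1 b) = trace(b a^-2 b^2) trace(a) - trace(b a^-2 b^2 a)   [inverse elimination on a] = x^3*y^3 - 2*x^2*y^2*z - x^3*y - x*y^3 + x*y*z^2 + x^2*z + y^2*z + x*y - z
trace(b a^-1 b^-1 a^-2 b) = trace(a^-2 b^2 a^-1) trace(b) - trace(a^-2 b^2 a^-1 b)   [inverse elimination on b] = x^2*y^2*z - x*y^3 - x*y*z^2 - x^2*z + 2*x*y + z
trace(b a^-1 b a) = trace(b a b) trace(a) - trace(b a b a)   [inverse elimination on a] = x*y*z - x^2 - z^2 + 2
trace(a^-1 b a^-1 b) = trace(b a^-1 b) trace(a) - trace(b a^-1 b a)   [inverse elimination on a] = x^2*y^2 - 2*x*y*z + z^2 - 2
trace(a b^2 a b a) = trace(a) trace(b^2 a b a) - trace(b^2 a b)   [square of a] = x*y*z^2 - x^2*z - y^2*z + z
trace(a b a b a b) = trace(b a) trace(b a b a) - trace(b^-1 a^-1)   [split at a repeated b] = z^3 - 3*z
trace(a b a b a) = trace(a) trace(b a b a) - trace(b a b)   [square of a] = x*z^2 - y*z - x
trace(a b^2 a b a b) = trace(b) trace(a b a b a b) - trace(a b a b a)   [square of b] = y*z^3 - x*z^2 - 2*y*z + x
trace(b^2 a b a b^-1 a) = trace(a b^2 a b a) trace(b) - trace(a b^2 a b a b)   [inverse elimination on b] = x*y^2*z^2 - x^2*y*z - y^3*z - y*z^3 + x*z^2 + 3*y*z - x
trace(b^2 a b a b^-1 a^-1) = trace(b^2 a b a b^-1) trace(a) - trace(b^2 a b a b^-1 a)   [inverse elimination on a] = -x*y^2*z^2 + x^2*y*z + y^3*z + y*z^3 - 3*y*z - x
trace(b a b a b^-1 a^-2 b) = trace(b^2 a b a b^-1 a^-1) trace(a) - trace(b^2 a b a b^-1)   [inverse elimination on a] = -x^2*y^2*z^2 + x^3*y*z + x*y^3*z + x*y*z^3 - 3*x*y*z - x^2 - z^2 + 2
trace(a b a b a b a) = trace(a) trace(b a b a b a) - trace(b a b a b)   [square of a] = x*z^3 - y*z^2 - 2*x*z + y
trace(a b a b a b a b) = trace(b a b a) trace(b a b a) - trace(1)   [split at a repeated b] = z^4 - 4*z^2 + 2
trace(b a b a b a b^-1 a) = trace(a b a b a b a) trace(b) - trace(a b a b a b a b)   [inverse elimination on b] = x*y*z^3 - y^2*z^2 - z^4 - 2*x*y*z + y^2 + 4*z^2 - 2
trace(a^-1 b a b a b a b^-1) = trace(b a b a b a b^-1) trace(a) - trace(b a b a b a b^-1 a)   [inverse elimination on a] = -x*y*z^3 + x^2*z^2 + y^2*z^2 + z^4 + x*y*z - x^2 - y^2 - 4*z^2 + 2
trace(b a b a b^-1 a^-2 b a) = trace(a^-1 b a b a b a b^-1) trace(a) - trace(a^-1 b a b a b a b^-1 a)   [inverse elimination on a] = -x^2*y*z^3 + x^3*z^2 + x*y^2*z^2 + x*z^4 + x^2*y*z - x^3 - x*y^2 - 5*x*z^2 + y*z + 3*x
trace(b^-1 a^-2 b a^-1 b a b a) = trace(b a b a b^-1 a^-2 b) trace(a) - trace(b a b a b^-1 a^-2 b a)   [inverse elimination on a] = -x^3*y^2*z^2 + x^4*y*z + x^2*y^3*z + 2*x^2*y*z^3 - x^3*z^2 - x*y^2*z^2 - x*z^4 - 4*x^2*y*z + x*y^2 + 4*x*z^2 - y*z - x
trace(a b a^-1 b^-1 a^-2 b a^-1 b) = trace(b^-1 a^-2 b a^-1 b a b) trace(a) - trace(b^-1 a^-2 b a^-1 b a b a)   [inverse elimination on a] = x^3*y^2*z^2 - x^4*y*z - x^2*y^3*z - 2*x^2*y*z^3 + x^3*y^2 + x^3*z^2 + x*y^2*z^2 + x*z^4 + 2*x^2*y*z - x*y^2 - 3*x*z^2 + y*z - x
trace(a^-1 b a^-1 b^-1 a b a^-1 b^-1 a^-1) = trace(a b a^-1 b^-1 a^-2 b a^-1) trace(b) - trace(a b a^-1 b^-1 a^-2 b a^-1 b)   [inverse elimination on b] = -x^3*y^2*z^2 + x^4*y*z + 2*x^2*y^3*z + 2*x^2*y*z^3 - x^3*y^2 - x^3*z^2 - x*y^4 - 2*x*y^2*z^2 - x*z^4 - 3*x^2*y*z + 3*x*y^2 + 3*x*z^2 + x

-x^3*y^2*z^2 + x^4*y*z + 2*x^2*y^3*z + 2*x^2*y*z^3 - x^3*y^2 - x^3*z^2 - x*y^4 - 2*x*y^2*z^2 - x*z^4 - 3*x^2*y*z + 3*x*y^2 + 3*x*z^2 + x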